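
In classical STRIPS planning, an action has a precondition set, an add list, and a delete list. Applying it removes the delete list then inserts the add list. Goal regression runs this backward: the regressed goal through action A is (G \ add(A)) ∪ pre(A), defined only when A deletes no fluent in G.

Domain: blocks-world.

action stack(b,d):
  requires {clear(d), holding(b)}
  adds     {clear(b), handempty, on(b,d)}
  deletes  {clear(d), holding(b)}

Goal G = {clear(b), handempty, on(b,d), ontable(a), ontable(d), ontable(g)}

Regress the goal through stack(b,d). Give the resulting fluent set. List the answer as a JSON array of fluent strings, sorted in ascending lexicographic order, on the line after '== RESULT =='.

Compute (G \ add) ∪ pre:
  G ∩ del = {}  (empty — regression defined)
  G \ add = {clear(b), handempty, on(b,d), ontable(a), ontable(d), ontable(g)} \ {clear(b), handempty, on(b,d)} = {ontable(a), ontable(d), ontable(g)}
  ∪ pre   = {ontable(a), ontable(d), ontable(g)} ∪ {clear(d), holding(b)}
          = {clear(d), holding(b), ontable(a), ontable(d), ontable(g)}

== RESULT ==
["clear(d)", "holding(b)", "ontable(a)", "ontable(d)", "ontable(g)"]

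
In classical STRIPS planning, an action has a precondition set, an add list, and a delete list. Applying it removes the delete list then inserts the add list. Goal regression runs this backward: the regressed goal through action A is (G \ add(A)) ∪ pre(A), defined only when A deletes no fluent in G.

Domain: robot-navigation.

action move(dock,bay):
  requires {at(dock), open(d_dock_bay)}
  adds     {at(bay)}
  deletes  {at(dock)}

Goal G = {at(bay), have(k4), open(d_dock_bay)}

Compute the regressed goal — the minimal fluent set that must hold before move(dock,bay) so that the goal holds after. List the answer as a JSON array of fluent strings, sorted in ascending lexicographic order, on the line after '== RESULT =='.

Regress:
  G ∩ del = {}  (empty — regression defined)
  G \ add = {at(bay), have(k4), open(d_dock_bay)} \ {at(bay)} = {have(k4), open(d_dock_bay)}
  ∪ pre   = {have(k4), open(d_dock_bay)} ∪ {at(dock), open(d_dock_bay)}
          = {at(dock), have(k4), open(d_dock_bay)}

== RESULT ==
["at(dock)", "have(k4)", "open(d_dock_bay)"]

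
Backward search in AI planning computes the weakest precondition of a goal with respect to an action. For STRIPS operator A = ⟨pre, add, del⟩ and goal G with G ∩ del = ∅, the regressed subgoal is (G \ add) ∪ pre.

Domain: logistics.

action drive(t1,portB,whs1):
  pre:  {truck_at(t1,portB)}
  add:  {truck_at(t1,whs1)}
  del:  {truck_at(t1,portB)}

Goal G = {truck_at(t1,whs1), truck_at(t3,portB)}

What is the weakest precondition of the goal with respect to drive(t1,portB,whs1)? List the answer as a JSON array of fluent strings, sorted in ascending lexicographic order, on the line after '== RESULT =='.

Regress:
  G ∩ del = {}  (empty — regression defined)
  G \ add = {truck_at(t1,whs1), truck_at(t3,portB)} \ {truck_at(t1,whs1)} = {truck_at(t3,portB)}
  ∪ pre   = {truck_at(t3,portB)} ∪ {truck_at(t1,portB)}
          = {truck_at(t1,portB), truck_at(t3,portB)}

== RESULT ==
["truck_at(t1,portB)", "truck_at(t3,portB)"]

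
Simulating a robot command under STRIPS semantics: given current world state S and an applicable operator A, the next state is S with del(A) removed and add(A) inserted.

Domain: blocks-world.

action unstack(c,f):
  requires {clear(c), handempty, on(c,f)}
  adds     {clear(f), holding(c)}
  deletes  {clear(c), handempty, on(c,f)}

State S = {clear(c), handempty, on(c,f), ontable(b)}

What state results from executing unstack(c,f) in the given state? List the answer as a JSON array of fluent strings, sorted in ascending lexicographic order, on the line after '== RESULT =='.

Compute (S \ del) ∪ add:
  pre ⊆ S: {clear(c), handempty, on(c,f)} ⊆ S  — applicable
  S \ del = {ontable(b)}
  ∪ add   = {clear(f), holding(c), ontable(b)}

== RESULT ==
["clear(f)", "holding(c)", "ontable(b)"]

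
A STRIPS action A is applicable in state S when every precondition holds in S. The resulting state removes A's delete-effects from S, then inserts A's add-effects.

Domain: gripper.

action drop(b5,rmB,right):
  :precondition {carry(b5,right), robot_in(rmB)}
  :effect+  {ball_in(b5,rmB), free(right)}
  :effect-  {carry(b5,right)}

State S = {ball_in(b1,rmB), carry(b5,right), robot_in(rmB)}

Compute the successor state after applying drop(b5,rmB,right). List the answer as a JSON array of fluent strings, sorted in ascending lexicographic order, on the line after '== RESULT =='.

Compute (S \ del) ∪ add:
  pre ⊆ S: {carry(b5,right), robot_in(rmB)} ⊆ S  — applicable
  S \ del = {ball_in(b1,rmB), robot_in(rmB)}
  ∪ add   = {ball_in(b1,rmB), ball_in(b5,rmB), free(right), robot_in(rmB)}

== RESULT ==
["ball_in(b1,rmB)", "ball_in(b5,rmB)", "free(right)", "robot_in(rmB)"]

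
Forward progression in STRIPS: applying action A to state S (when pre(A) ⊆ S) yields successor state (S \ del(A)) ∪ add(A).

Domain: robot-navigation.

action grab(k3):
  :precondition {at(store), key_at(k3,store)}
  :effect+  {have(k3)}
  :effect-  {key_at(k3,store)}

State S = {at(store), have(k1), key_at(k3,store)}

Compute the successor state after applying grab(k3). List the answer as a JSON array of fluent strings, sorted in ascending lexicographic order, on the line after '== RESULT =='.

Progress:
  pre ⊆ S: {at(store), key_at(k3,store)} ⊆ S  — applicable
  S \ del = {at(store), have(k1)}
  ∪ add   = {at(store), have(k1), have(k3)}

== RESULT ==
["at(store)", "have(k1)", "have(k3)"]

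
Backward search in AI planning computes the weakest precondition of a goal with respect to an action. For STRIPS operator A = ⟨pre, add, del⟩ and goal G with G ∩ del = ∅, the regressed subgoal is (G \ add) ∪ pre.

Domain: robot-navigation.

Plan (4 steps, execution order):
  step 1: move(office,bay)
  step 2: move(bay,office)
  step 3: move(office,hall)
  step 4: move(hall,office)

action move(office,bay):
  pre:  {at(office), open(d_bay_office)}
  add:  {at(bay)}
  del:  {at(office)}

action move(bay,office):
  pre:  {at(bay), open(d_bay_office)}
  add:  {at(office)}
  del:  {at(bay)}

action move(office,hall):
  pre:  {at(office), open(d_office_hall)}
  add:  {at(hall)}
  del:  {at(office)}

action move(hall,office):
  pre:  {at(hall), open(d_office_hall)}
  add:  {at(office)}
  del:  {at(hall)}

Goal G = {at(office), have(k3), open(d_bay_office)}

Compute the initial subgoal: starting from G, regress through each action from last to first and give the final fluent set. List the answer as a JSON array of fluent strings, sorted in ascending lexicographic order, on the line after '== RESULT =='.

Regress step by step:
  through step 4 (move(hall,office)): drop {at(office)}, keep {have(k3), open(d_bay_office)}, require {at(hall), open(d_office_hall)}
    → {at(hall), have(k3), open(d_bay_office), open(d_office_hall)}
  through step 3 (move(office,hall)): drop {at(hall)}, keep {have(k3), open(d_bay_office), open(d_office_hall)}, require {at(office), open(d_office_hall)}
    → {at(office), have(k3), open(d_bay_office), open(d_office_hall)}
  through step 2 (move(bay,office)): drop {at(office)}, keep {have(k3), open(d_bay_office), open(d_office_hall)}, require {at(bay), open(d_bay_office)}
    → {at(bay), have(k3), open(d_bay_office), open(d_office_hall)}
  through step 1 (move(office,bay)): drop {at(bay)}, keep {have(k3), open(d_bay_office), open(d_office_hall)}, require {at(office), open(d_bay_office)}
    → {at(office), have(k3), open(d_bay_office), open(d_office_hall)}

== RESULT ==
["at(office)", "have(k3)", "open(d_bay_office)", "open(d_office_hall)"]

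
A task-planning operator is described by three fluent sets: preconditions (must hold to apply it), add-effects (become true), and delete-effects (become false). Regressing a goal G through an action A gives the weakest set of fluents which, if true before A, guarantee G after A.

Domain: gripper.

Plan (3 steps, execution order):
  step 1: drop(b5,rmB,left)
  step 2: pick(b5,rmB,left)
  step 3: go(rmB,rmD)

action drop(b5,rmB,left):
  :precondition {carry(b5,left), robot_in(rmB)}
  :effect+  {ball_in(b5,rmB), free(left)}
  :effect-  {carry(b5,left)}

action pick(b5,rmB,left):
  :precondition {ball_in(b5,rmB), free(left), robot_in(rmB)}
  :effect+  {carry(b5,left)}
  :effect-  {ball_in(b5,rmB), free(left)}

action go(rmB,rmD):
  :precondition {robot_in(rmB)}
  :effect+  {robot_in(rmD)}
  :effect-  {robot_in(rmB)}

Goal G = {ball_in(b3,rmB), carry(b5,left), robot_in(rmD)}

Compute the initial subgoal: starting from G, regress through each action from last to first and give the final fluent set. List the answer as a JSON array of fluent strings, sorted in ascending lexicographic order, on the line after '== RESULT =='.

Work backward from the goal:
  through step 3 (go(rmB,rmD)): drop {robot_in(rmD)}, keep {ball_in(b3,rmB), carry(b5,left)}, require {robot_in(rmB)}
    → {ball_in(b3,rmB), carry(b5,left), robot_in(rmB)}
  through step 2 (pick(b5,rmB,left)): drop {carry(b5,left)}, keep {ball_in(b3,rmB), robot_in(rmB)}, require {ball_in(b5,rmB), free(left), robot_in(rmB)}
    → {ball_in(b3,rmB), ball_in(b5,rmB), free(left), robot_in(rmB)}
  through step 1 (drop(b5,rmB,left)): drop {ball_in(b5,rmB), free(left)}, keep {ball_in(b3,rmB), robot_in(rmB)}, require {carry(b5,left), robot_in(rmB)}
    → {ball_in(b3,rmB), carry(b5,left), robot_in(rmB)}

== RESULT ==
["ball_in(b3,rmB)", "carry(b5,left)", "robot_in(rmB)"]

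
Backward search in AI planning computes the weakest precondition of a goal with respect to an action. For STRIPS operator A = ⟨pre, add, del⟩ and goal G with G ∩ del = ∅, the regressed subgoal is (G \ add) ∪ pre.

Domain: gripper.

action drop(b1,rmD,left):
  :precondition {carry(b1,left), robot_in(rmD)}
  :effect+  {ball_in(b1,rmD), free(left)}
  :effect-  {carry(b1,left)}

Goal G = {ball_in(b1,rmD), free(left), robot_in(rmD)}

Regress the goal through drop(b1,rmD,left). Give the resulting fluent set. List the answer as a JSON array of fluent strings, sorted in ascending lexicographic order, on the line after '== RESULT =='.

Compute (G \ add) ∪ pre:
  G ∩ del = {}  (empty — regression defined)
  G \ add = {ball_in(b1,rmD), free(left), robot_in(rmD)} \ {ball_in(b1,rmD), free(left)} = {robot_in(rmD)}
  ∪ pre   = {robot_in(rmD)} ∪ {carry(b1,left), robot_in(rmD)}
          = {carry(b1,left), robot_in(rmD)}

== RESULT ==
["carry(b1,left)", "robot_in(rmD)"]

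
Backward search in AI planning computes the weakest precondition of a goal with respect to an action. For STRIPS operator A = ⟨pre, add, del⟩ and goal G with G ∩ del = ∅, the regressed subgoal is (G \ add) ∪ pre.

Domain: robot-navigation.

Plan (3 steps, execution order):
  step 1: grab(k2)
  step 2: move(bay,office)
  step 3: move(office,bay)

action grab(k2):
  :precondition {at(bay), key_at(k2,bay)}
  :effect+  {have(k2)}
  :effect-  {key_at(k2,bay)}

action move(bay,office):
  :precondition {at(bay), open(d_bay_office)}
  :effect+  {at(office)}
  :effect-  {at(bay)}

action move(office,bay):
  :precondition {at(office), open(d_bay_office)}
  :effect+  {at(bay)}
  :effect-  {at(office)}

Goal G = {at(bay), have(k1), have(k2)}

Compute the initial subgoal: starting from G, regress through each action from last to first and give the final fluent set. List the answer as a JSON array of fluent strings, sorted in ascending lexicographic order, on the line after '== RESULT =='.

Regress step by step:
  through step 3 (move(office,bay)): drop {at(bay)}, keep {have(k1), have(k2)}, require {at(office), open(d_bay_office)}
    → {at(office), have(k1), have(k2), open(d_bay_office)}
  through step 2 (move(bay,office)): drop {at(office)}, keep {have(k1), have(k2), open(d_bay_office)}, require {at(bay), open(d_bay_office)}
    → {at(bay), have(k1), have(k2), open(d_bay_office)}
  through step 1 (grab(k2)): drop {have(k2)}, keep {at(bay), have(k1), open(d_bay_office)}, require {at(bay), key_at(k2,bay)}
    → {at(bay), have(k1), key_at(k2,bay), open(d_bay_office)}

== RESULT ==
["at(bay)", "have(k1)", "key_at(k2,bay)", "open(d_bay_office)"]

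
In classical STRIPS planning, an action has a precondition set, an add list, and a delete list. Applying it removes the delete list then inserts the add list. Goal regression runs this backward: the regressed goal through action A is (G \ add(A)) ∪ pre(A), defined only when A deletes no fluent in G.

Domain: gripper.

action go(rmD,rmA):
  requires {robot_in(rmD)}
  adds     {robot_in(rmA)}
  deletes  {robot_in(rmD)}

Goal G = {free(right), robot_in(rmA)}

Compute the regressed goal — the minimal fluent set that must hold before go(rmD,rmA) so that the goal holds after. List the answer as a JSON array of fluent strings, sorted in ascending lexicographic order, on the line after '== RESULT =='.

Regress:
  G ∩ del = {}  (empty — regression defined)
  G \ add = {free(right), robot_in(rmA)} \ {robot_in(rmA)} = {free(right)}
  ∪ pre   = {free(right)} ∪ {robot_in(rmD)}
          = {free(right), robot_in(rmD)}

== RESULT ==
["free(right)", "robot_in(rmD)"]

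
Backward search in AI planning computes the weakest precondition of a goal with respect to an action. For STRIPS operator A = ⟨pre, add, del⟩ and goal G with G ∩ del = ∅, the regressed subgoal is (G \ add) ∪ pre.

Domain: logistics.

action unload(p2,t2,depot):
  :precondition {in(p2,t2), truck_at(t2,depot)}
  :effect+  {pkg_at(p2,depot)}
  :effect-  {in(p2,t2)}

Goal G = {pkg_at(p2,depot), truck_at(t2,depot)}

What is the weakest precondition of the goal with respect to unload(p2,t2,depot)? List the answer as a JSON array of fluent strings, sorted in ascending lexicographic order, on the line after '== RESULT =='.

Compute (G \ add) ∪ pre:
  G ∩ del = {}  (empty — regression defined)
  G \ add = {pkg_at(p2,depot), truck_at(t2,depot)} \ {pkg_at(p2,depot)} = {truck_at(t2,depot)}
  ∪ pre   = {truck_at(t2,depot)} ∪ {in(p2,t2), truck_at(t2,depot)}
          = {in(p2,t2), truck_at(t2,depot)}

== RESULT ==
["in(p2,t2)", "truck_at(t2,depot)"]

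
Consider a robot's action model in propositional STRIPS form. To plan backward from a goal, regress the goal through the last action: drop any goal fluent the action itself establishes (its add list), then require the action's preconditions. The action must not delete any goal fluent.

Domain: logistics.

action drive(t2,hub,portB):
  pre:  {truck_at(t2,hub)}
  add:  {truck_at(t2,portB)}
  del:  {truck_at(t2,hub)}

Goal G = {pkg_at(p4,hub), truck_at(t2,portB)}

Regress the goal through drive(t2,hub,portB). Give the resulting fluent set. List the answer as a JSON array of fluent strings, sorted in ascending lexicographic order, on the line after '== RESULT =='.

Compute (G \ add) ∪ pre:
  G ∩ del = {}  (empty — regression defined)
  G \ add = {pkg_at(p4,hub), truck_at(t2,portB)} \ {truck_at(t2,portB)} = {pkg_at(p4,hub)}
  ∪ pre   = {pkg_at(p4,hub)} ∪ {truck_at(t2,hub)}
          = {pkg_at(p4,hub), truck_at(t2,hub)}

== RESULT ==
["pkg_at(p4,hub)", "truck_at(t2,hub)"]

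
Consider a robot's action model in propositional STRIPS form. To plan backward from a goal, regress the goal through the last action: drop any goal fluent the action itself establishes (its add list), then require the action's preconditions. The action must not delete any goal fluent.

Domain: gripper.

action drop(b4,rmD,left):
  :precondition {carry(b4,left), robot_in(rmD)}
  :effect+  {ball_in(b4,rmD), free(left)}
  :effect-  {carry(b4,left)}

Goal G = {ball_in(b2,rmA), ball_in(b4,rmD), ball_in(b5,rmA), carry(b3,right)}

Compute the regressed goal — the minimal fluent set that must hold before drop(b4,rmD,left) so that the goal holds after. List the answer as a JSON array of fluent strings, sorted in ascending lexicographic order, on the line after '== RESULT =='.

Regress:
  G ∩ del = {}  (empty — regression defined)
  G \ add = {ball_in(b2,rmA), ball_in(b4,rmD), ball_in(b5,rmA), carry(b3,right)} \ {ball_in(b4,rmD), free(left)} = {ball_in(b2,rmA), ball_in(b5,rmA), carry(b3,right)}
  ∪ pre   = {ball_in(b2,rmA), ball_in(b5,rmA), carry(b3,right)} ∪ {carry(b4,left), robot_in(rmD)}
          = {ball_in(b2,rmA), ball_in(b5,rmA), carry(b3,right), carry(b4,left), robot_in(rmD)}

== RESULT ==
["ball_in(b2,rmA)", "ball_in(b5,rmA)", "carry(b3,right)", "carry(b4,left)", "robot_in(rmD)"]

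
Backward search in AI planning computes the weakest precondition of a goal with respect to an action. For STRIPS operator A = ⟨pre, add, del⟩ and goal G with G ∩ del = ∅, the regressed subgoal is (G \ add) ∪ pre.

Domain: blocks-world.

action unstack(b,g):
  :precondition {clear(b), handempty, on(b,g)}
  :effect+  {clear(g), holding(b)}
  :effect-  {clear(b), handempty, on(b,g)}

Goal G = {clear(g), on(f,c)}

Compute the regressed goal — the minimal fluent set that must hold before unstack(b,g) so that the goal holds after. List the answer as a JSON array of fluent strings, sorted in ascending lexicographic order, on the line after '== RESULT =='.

Regress:
  G ∩ del = {}  (empty — regression defined)
  G \ add = {clear(g), on(f,c)} \ {clear(g), holding(b)} = {on(f,c)}
  ∪ pre   = {on(f,c)} ∪ {clear(b), handempty, on(b,g)}
          = {clear(b), handempty, on(b,g), on(f,c)}

== RESULT ==
["clear(b)", "handempty", "on(b,g)", "on(f,c)"]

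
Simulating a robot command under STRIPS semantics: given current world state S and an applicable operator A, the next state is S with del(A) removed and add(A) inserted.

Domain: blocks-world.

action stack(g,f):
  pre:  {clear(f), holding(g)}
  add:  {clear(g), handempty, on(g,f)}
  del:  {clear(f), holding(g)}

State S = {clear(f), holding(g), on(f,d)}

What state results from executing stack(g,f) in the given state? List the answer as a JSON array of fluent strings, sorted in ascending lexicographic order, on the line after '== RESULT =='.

Compute (S \ del) ∪ add:
  pre ⊆ S: {clear(f), holding(g)} ⊆ S  — applicable
  S \ del = {on(f,d)}
  ∪ add   = {clear(g), handempty, on(f,d), on(g,f)}

== RESULT ==
["clear(g)", "handempty", "on(f,d)", "on(g,f)"]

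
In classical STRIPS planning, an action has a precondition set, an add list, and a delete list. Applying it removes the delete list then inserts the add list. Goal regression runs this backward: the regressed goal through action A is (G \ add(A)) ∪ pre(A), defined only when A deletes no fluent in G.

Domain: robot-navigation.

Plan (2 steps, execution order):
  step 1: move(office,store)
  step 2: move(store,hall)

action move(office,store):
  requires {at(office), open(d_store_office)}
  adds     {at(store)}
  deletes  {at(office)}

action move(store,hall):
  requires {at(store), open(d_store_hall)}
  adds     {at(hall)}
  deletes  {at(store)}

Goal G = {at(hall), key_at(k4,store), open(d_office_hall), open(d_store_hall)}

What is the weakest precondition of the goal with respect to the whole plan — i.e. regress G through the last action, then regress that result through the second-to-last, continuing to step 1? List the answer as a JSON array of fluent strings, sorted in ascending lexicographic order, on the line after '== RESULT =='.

Work backward from the goal:
  through step 2 (move(store,hall)): drop {at(hall)}, keep {key_at(k4,store), open(d_office_hall), open(d_store_hall)}, require {at(store), open(d_store_hall)}
    → {at(store), key_at(k4,store), open(d_office_hall), open(d_store_hall)}
  through step 1 (move(office,store)): drop {at(store)}, keep {key_at(k4,store), open(d_office_hall), open(d_store_hall)}, require {at(office), open(d_store_office)}
    → {at(office), key_at(k4,store), open(d_office_hall), open(d_store_hall), open(d_store_office)}

== RESULT ==
["at(office)", "key_at(k4,store)", "open(d_office_hall)", "open(d_store_hall)", "open(d_store_office)"]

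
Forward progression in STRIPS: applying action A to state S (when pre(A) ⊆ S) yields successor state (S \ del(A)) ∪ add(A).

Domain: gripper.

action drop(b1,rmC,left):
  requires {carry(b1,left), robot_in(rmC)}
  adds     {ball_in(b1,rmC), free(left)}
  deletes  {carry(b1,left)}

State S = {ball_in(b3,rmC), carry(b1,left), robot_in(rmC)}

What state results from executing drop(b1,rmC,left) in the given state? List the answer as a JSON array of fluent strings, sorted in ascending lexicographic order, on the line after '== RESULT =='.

Compute (S \ del) ∪ add:
  pre ⊆ S: {carry(b1,left), robot_in(rmC)} ⊆ S  — applicable
  S \ del = {ball_in(b3,rmC), robot_in(rmC)}
  ∪ add   = {ball_in(b1,rmC), ball_in(b3,rmC), free(left), robot_in(rmC)}

== RESULT ==
["ball_in(b1,rmC)", "ball_in(b3,rmC)", "free(left)", "robot_in(rmC)"]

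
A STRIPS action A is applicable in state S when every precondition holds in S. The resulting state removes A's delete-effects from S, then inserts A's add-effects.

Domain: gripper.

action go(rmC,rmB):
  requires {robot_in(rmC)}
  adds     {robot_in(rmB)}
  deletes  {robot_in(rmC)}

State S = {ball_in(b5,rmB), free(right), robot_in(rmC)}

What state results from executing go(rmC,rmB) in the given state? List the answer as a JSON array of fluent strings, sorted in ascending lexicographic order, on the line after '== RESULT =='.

Progress:
  pre ⊆ S: {robot_in(rmC)} ⊆ S  — applicable
  S \ del = {ball_in(b5,rmB), free(right)}
  ∪ add   = {ball_in(b5,rmB), free(right), robot_in(rmB)}

== RESULT ==
["ball_in(b5,rmB)", "free(right)", "robot_in(rmB)"]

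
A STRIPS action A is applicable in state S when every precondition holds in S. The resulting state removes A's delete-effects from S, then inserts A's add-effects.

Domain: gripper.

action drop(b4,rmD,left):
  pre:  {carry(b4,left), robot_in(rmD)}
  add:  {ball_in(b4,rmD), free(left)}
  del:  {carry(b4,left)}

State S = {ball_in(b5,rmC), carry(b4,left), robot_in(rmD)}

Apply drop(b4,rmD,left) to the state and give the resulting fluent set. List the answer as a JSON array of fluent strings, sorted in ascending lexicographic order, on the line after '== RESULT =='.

Progress:
  pre ⊆ S: {carry(b4,left), robot_in(rmD)} ⊆ S  — applicable
  S \ del = {ball_in(b5,rmC), robot_in(rmD)}
  ∪ add   = {ball_in(b4,rmD), ball_in(b5,rmC), free(left), robot_in(rmD)}

== RESULT ==
["ball_in(b4,rmD)", "ball_in(b5,rmC)", "free(left)", "robot_in(rmD)"]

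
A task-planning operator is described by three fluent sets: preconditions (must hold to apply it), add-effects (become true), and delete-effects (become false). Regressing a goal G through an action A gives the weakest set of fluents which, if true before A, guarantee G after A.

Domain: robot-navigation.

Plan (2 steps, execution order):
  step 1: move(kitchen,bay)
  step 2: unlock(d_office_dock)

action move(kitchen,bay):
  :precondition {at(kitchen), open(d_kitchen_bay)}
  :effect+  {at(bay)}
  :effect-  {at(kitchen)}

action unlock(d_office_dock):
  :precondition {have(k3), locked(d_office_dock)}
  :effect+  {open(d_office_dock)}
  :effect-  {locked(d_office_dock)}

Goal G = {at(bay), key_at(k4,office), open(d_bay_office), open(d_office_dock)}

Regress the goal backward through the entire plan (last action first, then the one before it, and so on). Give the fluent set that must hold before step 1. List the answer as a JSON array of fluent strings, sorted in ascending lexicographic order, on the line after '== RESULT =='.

Work backward from the goal:
  through step 2 (unlock(d_office_dock)): drop {open(d_office_dock)}, keep {at(bay), key_at(k4,office), open(d_bay_office)}, require {have(k3), locked(d_office_dock)}
    → {at(bay), have(k3), key_at(k4,office), locked(d_office_dock), open(d_bay_office)}
  through step 1 (move(kitchen,bay)): drop {at(bay)}, keep {have(k3), key_at(k4,office), locked(d_office_dock), open(d_bay_office)}, require {at(kitchen), open(d_kitchen_bay)}
    → {at(kitchen), have(k3), key_at(k4,office), locked(d_office_dock), open(d_bay_office), open(d_kitchen_bay)}

== RESULT ==
["at(kitchen)", "have(k3)", "key_at(k4,office)", "locked(d_office_dock)", "open(d_bay_office)", "open(d_kitchen_bay)"]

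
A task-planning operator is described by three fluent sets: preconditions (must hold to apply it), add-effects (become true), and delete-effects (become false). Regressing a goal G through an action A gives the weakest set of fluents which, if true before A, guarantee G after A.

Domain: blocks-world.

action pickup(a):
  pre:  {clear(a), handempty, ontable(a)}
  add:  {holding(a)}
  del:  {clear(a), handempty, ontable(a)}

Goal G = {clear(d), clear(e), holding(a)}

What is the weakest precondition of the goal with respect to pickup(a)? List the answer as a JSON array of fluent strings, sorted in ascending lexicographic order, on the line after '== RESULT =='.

Regress:
  G ∩ del = {}  (empty — regression defined)
  G \ add = {clear(d), clear(e), holding(a)} \ {holding(a)} = {clear(d), clear(e)}
  ∪ pre   = {clear(d), clear(e)} ∪ {clear(a), handempty, ontable(a)}
          = {clear(a), clear(d), clear(e), handempty, ontable(a)}

== RESULT ==
["clear(a)", "clear(d)", "clear(e)", "handempty", "ontable(a)"]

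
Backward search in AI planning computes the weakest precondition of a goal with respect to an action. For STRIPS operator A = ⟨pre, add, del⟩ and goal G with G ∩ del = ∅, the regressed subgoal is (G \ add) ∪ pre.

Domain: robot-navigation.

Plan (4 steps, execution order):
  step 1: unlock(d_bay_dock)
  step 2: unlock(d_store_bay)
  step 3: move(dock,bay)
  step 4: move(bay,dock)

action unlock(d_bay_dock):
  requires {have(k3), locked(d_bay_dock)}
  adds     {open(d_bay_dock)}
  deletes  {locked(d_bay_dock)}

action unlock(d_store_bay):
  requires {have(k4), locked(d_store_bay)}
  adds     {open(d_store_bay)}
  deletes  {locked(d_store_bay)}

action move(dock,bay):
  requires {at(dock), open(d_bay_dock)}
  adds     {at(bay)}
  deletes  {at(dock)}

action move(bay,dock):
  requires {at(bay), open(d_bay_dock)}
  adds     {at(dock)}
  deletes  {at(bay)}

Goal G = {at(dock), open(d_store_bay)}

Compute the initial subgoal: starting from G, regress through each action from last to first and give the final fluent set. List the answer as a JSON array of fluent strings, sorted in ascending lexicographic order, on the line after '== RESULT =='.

Work backward from the goal:
  through step 4 (move(bay,dock)): drop {at(dock)}, keep {open(d_store_bay)}, require {at(bay), open(d_bay_dock)}
    → {at(bay), open(d_bay_dock), open(d_store_bay)}
  through step 3 (move(dock,bay)): drop {at(bay)}, keep {open(d_bay_dock), open(d_store_bay)}, require {at(dock), open(d_bay_dock)}
    → {at(dock), open(d_bay_dock), open(d_store_bay)}
  through step 2 (unlock(d_store_bay)): drop {open(d_store_bay)}, keep {at(dock), open(d_bay_dock)}, require {have(k4), locked(d_store_bay)}
    → {at(dock), have(k4), locked(d_store_bay), open(d_bay_dock)}
  through step 1 (unlock(d_bay_dock)): drop {open(d_bay_dock)}, keep {at(dock), have(k4), locked(d_store_bay)}, require {have(k3), locked(d_bay_dock)}
    → {at(dock), have(k3), have(k4), locked(d_bay_dock), locked(d_store_bay)}

== RESULT ==
["at(dock)", "have(k3)", "have(k4)", "locked(d_bay_dock)", "locked(d_store_bay)"]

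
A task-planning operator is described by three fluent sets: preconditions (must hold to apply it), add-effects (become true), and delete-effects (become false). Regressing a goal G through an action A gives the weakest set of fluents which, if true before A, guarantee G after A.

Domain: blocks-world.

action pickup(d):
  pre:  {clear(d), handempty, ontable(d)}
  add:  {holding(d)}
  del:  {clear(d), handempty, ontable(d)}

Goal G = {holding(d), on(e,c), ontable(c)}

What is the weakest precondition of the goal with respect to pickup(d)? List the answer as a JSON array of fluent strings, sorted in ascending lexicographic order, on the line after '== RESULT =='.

Compute (G \ add) ∪ pre:
  G ∩ del = {}  (empty — regression defined)
  G \ add = {holding(d), on(e,c), ontable(c)} \ {holding(d)} = {on(e,c), ontable(c)}
  ∪ pre   = {on(e,c), ontable(c)} ∪ {clear(d), handempty, ontable(d)}
          = {clear(d), handempty, on(e,c), ontable(c), ontable(d)}

== RESULT ==
["clear(d)", "handempty", "on(e,c)", "ontable(c)", "ontable(d)"]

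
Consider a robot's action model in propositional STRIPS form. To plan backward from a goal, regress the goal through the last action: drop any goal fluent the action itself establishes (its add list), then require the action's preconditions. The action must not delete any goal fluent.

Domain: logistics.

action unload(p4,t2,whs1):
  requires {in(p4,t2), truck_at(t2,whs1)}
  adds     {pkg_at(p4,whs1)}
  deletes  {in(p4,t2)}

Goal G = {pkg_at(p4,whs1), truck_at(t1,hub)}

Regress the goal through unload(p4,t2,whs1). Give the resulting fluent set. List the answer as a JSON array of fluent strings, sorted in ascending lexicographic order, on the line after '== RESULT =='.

Regress:
  G ∩ del = {}  (empty — regression defined)
  G \ add = {pkg_at(p4,whs1), truck_at(t1,hub)} \ {pkg_at(p4,whs1)} = {truck_at(t1,hub)}
  ∪ pre   = {truck_at(t1,hub)} ∪ {in(p4,t2), truck_at(t2,whs1)}
          = {in(p4,t2), truck_at(t1,hub), truck_at(t2,whs1)}

== RESULT ==
["in(p4,t2)", "truck_at(t1,hub)", "truck_at(t2,whs1)"]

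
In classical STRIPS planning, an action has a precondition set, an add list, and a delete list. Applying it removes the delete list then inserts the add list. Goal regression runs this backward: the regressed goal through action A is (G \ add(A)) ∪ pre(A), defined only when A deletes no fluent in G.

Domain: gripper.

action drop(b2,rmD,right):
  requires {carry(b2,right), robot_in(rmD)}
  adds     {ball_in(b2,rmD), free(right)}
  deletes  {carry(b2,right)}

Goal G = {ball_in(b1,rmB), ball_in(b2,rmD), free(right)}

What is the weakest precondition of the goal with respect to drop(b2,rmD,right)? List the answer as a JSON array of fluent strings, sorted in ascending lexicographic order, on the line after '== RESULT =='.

Regress:
  G ∩ del = {}  (empty — regression defined)
  G \ add = {ball_in(b1,rmB), ball_in(b2,rmD), free(right)} \ {ball_in(b2,rmD), free(right)} = {ball_in(b1,rmB)}
  ∪ pre   = {ball_in(b1,rmB)} ∪ {carry(b2,right), robot_in(rmD)}
          = {ball_in(b1,rmB), carry(b2,right), robot_in(rmD)}

== RESULT ==
["ball_in(b1,rmB)", "carry(b2,right)", "robot_in(rmD)"]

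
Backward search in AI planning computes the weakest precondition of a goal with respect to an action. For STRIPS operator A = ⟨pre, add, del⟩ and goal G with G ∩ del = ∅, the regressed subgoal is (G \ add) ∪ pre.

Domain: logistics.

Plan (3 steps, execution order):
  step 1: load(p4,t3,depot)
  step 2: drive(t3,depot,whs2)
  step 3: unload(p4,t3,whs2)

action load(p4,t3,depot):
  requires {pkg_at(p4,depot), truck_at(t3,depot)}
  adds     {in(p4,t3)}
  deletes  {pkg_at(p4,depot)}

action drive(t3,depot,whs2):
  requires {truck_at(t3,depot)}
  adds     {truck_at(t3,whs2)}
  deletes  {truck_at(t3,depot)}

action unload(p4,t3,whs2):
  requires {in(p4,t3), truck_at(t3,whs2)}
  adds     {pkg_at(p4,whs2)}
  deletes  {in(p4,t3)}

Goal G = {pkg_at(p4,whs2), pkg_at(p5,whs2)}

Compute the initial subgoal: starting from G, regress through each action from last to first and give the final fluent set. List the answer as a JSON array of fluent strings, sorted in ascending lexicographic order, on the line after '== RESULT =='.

Work backward from the goal:
  through step 3 (unload(p4,t3,whs2)): drop {pkg_at(p4,whs2)}, keep {pkg_at(p5,whs2)}, require {in(p4,t3), truck_at(t3,whs2)}
    → {in(p4,t3), pkg_at(p5,whs2), truck_at(t3,whs2)}
  through step 2 (drive(t3,depot,whs2)): drop {truck_at(t3,whs2)}, keep {in(p4,t3), pkg_at(p5,whs2)}, require {truck_at(t3,depot)}
    → {in(p4,t3), pkg_at(p5,whs2), truck_at(t3,depot)}
  through step 1 (load(p4,t3,depot)): drop {in(p4,t3)}, keep {pkg_at(p5,whs2), truck_at(t3,depot)}, require {pkg_at(p4,depot), truck_at(t3,depot)}
    → {pkg_at(p4,depot), pkg_at(p5,whs2), truck_at(t3,depot)}

== RESULT ==
["pkg_at(p4,depot)", "pkg_at(p5,whs2)", "truck_at(t3,depot)"]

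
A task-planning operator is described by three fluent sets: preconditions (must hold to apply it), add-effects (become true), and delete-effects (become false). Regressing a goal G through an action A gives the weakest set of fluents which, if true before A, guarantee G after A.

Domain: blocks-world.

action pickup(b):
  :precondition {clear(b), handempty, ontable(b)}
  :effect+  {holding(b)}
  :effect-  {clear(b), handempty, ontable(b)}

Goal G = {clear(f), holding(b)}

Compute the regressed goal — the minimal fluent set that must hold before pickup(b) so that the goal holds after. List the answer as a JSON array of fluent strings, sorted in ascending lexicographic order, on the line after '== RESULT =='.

Compute (G \ add) ∪ pre:
  G ∩ del = {}  (empty — regression defined)
  G \ add = {clear(f), holding(b)} \ {holding(b)} = {clear(f)}
  ∪ pre   = {clear(f)} ∪ {clear(b), handempty, ontable(b)}
          = {clear(b), clear(f), handempty, ontable(b)}

== RESULT ==
["clear(b)", "clear(f)", "handempty", "ontable(b)"]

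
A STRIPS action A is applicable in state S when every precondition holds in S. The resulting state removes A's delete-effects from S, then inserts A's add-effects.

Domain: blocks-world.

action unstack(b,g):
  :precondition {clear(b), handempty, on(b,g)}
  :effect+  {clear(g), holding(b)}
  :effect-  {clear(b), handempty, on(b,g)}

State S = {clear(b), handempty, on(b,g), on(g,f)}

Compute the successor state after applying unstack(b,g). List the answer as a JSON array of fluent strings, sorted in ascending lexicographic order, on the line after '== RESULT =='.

Progress:
  pre ⊆ S: {clear(b), handempty, on(b,g)} ⊆ S  — applicable
  S \ del = {on(g,f)}
  ∪ add   = {clear(g), holding(b), on(g,f)}

== RESULT ==
["clear(g)", "holding(b)", "on(g,f)"]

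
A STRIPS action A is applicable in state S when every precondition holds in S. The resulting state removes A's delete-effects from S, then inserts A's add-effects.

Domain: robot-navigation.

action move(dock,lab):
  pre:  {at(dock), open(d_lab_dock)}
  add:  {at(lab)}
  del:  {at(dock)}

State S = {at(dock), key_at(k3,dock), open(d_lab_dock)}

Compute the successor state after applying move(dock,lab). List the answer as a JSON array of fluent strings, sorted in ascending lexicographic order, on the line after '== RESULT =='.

Compute (S \ del) ∪ add:
  pre ⊆ S: {at(dock), open(d_lab_dock)} ⊆ S  — applicable
  S \ del = {key_at(k3,dock), open(d_lab_dock)}
  ∪ add   = {at(lab), key_at(k3,dock), open(d_lab_dock)}

== RESULT ==
["at(lab)", "key_at(k3,dock)", "open(d_lab_dock)"]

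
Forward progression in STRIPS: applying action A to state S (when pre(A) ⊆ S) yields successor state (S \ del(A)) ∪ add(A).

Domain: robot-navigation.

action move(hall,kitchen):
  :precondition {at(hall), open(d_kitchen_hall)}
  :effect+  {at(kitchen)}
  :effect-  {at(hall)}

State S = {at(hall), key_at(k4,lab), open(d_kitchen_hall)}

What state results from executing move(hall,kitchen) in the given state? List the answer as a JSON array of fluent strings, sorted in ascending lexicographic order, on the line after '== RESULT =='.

Progress:
  pre ⊆ S: {at(hall), open(d_kitchen_hall)} ⊆ S  — applicable
  S \ del = {key_at(k4,lab), open(d_kitchen_hall)}
  ∪ add   = {at(kitchen), key_at(k4,lab), open(d_kitchen_hall)}

== RESULT ==
["at(kitchen)", "key_at(k4,lab)", "open(d_kitchen_hall)"]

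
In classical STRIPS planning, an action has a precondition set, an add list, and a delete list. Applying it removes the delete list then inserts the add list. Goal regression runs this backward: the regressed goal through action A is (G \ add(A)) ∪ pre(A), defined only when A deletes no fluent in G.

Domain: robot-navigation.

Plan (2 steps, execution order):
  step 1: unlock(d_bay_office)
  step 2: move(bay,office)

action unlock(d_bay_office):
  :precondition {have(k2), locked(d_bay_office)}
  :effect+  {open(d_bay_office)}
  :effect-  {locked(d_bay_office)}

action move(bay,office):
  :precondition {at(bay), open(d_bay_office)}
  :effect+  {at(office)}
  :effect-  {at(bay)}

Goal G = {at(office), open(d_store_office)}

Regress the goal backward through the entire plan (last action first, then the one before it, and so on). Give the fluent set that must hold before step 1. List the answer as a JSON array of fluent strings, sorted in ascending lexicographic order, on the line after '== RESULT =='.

Work backward from the goal:
  through step 2 (move(bay,office)): drop {at(office)}, keep {open(d_store_office)}, require {at(bay), open(d_bay_office)}
    → {at(bay), open(d_bay_office), open(d_store_office)}
  through step 1 (unlock(d_bay_office)): drop {open(d_bay_office)}, keep {at(bay), open(d_store_office)}, require {have(k2), locked(d_bay_office)}
    → {at(bay), have(k2), locked(d_bay_office), open(d_store_office)}

== RESULT ==
["at(bay)", "have(k2)", "locked(d_bay_office)", "open(d_store_office)"]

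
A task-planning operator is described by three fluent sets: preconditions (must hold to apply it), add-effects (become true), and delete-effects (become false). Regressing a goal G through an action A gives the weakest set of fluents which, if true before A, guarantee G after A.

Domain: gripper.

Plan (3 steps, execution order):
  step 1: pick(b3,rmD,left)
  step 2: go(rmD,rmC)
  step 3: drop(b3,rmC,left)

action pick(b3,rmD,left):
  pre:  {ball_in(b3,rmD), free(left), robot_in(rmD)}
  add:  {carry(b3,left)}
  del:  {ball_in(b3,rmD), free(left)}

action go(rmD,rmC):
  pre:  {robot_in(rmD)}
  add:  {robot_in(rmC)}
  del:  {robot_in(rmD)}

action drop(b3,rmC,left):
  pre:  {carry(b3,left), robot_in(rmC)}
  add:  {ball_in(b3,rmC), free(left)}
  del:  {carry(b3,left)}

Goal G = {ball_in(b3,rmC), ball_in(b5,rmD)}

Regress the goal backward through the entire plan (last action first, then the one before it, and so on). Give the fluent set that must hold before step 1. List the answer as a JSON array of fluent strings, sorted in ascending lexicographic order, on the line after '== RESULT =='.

Work backward from the goal:
  through step 3 (drop(b3,rmC,left)): drop {ball_in(b3,rmC)}, keep {ball_in(b5,rmD)}, require {carry(b3,left), robot_in(rmC)}
    → {ball_in(b5,rmD), carry(b3,left), robot_in(rmC)}
  through step 2 (go(rmD,rmC)): drop {robot_in(rmC)}, keep {ball_in(b5,rmD), carry(b3,left)}, require {robot_in(rmD)}
    → {ball_in(b5,rmD), carry(b3,left), robot_in(rmD)}
  through step 1 (pick(b3,rmD,left)): drop {carry(b3,left)}, keep {ball_in(b5,rmD), robot_in(rmD)}, require {ball_in(b3,rmD), free(left), robot_in(rmD)}
    → {ball_in(b3,rmD), ball_in(b5,rmD), free(left), robot_in(rmD)}

== RESULT ==
["ball_in(b3,rmD)", "ball_in(b5,rmD)", "free(left)", "robot_in(rmD)"]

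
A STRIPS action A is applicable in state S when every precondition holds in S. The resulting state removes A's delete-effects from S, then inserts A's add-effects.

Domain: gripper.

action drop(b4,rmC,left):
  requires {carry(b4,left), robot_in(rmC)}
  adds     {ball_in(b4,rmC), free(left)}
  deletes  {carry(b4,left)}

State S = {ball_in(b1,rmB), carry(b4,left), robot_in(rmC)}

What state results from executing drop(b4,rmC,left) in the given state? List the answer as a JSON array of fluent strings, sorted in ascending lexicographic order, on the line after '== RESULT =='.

Compute (S \ del) ∪ add:
  pre ⊆ S: {carry(b4,left), robot_in(rmC)} ⊆ S  — applicable
  S \ del = {ball_in(b1,rmB), robot_in(rmC)}
  ∪ add   = {ball_in(b1,rmB), ball_in(b4,rmC), free(left), robot_in(rmC)}

== RESULT ==
["ball_in(b1,rmB)", "ball_in(b4,rmC)", "free(left)", "robot_in(rmC)"]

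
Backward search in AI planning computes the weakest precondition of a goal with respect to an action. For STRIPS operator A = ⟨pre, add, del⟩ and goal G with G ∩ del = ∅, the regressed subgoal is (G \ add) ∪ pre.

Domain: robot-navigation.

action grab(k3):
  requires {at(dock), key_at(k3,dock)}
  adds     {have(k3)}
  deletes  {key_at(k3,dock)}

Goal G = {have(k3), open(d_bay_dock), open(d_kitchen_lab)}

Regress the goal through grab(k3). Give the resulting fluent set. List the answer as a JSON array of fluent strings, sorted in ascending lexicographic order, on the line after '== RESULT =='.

Regress:
  G ∩ del = {}  (empty — regression defined)
  G \ add = {have(k3), open(d_bay_dock), open(d_kitchen_lab)} \ {have(k3)} = {open(d_bay_dock), open(d_kitchen_lab)}
  ∪ pre   = {open(d_bay_dock), open(d_kitchen_lab)} ∪ {at(dock), key_at(k3,dock)}
          = {at(dock), key_at(k3,dock), open(d_bay_dock), open(d_kitchen_lab)}

== RESULT ==
["at(dock)", "key_at(k3,dock)", "open(d_bay_dock)", "open(d_kitchen_lab)"]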